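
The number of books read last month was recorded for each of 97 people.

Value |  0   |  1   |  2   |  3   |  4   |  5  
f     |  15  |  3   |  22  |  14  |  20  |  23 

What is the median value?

Cumulative frequencies: 15, 18, 40, 54, 74, 97
n = 97, so the median is the value in position (n+1)/2 = 49.
Position 49 falls at value 3.

3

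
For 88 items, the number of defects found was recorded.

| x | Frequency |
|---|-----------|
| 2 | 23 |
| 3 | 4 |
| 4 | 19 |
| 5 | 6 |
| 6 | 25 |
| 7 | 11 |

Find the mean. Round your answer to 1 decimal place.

4.4

Values: 2, 3, 4, 5, 6, 7
Σfx = 23×2 + 4×3 + 19×4 + 6×5 + 25×6 + 11×7 = 391
n = Σf = 88
Mean = 391 / 88 = 4.4432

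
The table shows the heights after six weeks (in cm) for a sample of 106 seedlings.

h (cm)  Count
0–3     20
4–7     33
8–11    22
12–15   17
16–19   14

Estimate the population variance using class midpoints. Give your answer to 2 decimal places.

Midpoints: 1.5, 5.5, 9.5, 13.5, 17.5
n = 106, Σfm = 895, mean = 8.4434
Σfm² = 10414.5
Σf(m − x̄)² = Σfm² − (Σfm)²/n = 10414.5 − 895²/106 = 2857.6604
Population variance = 2857.6604 / 106 = 26.9591

26.96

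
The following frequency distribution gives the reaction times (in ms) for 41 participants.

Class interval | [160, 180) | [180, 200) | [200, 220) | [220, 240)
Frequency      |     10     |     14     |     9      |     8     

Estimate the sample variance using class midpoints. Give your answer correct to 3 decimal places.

455.122

Midpoints: 170, 190, 210, 230
n = 41, Σfm = 8090, mean = 197.3171
Σfm² = 1614500
Σf(m − x̄)² = Σfm² − (Σfm)²/n = 1614500 − 8090²/41 = 18204.8780
Sample variance = 18204.8780 / 40 = 455.1220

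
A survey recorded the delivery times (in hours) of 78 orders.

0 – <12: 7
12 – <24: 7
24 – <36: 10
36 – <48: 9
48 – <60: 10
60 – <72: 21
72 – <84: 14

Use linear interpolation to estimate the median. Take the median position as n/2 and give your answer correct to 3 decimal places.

55.200

Cumulative frequencies: 7, 14, 24, 33, 43, 64, 78
n = 78; position = n/2 = 39.
This falls in the class 48 – <60: L = 48, F = 33, f = 10, h = 12.
Median ≈ 48 + ((39 − 33) / 10) × 12 = 55.2000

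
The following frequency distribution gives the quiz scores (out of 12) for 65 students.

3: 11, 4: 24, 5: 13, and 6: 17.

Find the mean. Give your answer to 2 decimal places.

4.55

Values: 3, 4, 5, 6
Σfx = 11×3 + 24×4 + 13×5 + 17×6 = 296
n = Σf = 65
Mean = 296 / 65 = 4.5538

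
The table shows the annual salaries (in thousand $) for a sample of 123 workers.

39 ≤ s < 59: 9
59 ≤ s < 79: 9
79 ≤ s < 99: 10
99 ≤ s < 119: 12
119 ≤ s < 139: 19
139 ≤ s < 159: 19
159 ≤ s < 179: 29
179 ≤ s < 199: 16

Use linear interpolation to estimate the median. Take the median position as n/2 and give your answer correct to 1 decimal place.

Cumulative frequencies: 9, 18, 28, 40, 59, 78, 107, 123
n = 123; position = n/2 = 61.5.
This falls in the class 139 ≤ s < 159: L = 139, F = 59, f = 19, h = 20.
Median ≈ 139 + ((61.5 − 59) / 19) × 20 = 141.6316

141.6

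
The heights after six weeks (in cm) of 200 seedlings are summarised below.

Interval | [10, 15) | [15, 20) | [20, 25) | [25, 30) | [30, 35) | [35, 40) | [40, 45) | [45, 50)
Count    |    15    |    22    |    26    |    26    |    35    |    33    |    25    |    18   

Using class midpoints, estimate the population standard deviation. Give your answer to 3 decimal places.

Midpoints: 12.5, 17.5, 22.5, 27.5, 32.5, 37.5, 42.5, 47.5
n = 200, Σfm = 6165, mean = 30.8250
Σfm² = 211050
Σf(m − x̄)² = Σfm² − (Σfm)²/n = 211050 − 6165²/200 = 21013.8750
Population variance = 21013.8750 / 200 = 105.0694
Standard deviation = √105.0694 = 10.2503

10.250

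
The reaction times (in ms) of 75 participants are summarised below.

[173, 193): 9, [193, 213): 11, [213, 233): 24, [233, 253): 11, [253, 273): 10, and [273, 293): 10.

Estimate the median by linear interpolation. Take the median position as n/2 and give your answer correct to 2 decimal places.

Cumulative frequencies: 9, 20, 44, 55, 65, 75
n = 75; position = n/2 = 37.5.
This falls in the class [213, 233): L = 213, F = 20, f = 24, h = 20.
Median ≈ 213 + ((37.5 − 20) / 24) × 20 = 227.5833

227.58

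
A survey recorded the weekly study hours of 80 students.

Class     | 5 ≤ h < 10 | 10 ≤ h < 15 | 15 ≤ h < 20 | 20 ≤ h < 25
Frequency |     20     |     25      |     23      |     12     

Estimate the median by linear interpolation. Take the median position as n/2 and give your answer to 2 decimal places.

14.00

Cumulative frequencies: 20, 45, 68, 80
n = 80; position = n/2 = 40.
This falls in the class 10 ≤ h < 15: L = 10, F = 20, f = 25, h = 5.
Median ≈ 10 + ((40 − 20) / 25) × 5 = 14.0000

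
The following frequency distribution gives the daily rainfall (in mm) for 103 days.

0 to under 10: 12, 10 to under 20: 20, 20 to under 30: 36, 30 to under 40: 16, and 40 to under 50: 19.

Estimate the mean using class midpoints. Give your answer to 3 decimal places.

25.971

Midpoints: 5, 15, 25, 35, 45
Σfm = 12×5 + 20×15 + 36×25 + 16×35 + 19×45 = 2675
n = Σf = 103
Mean = 2675 / 103 = 25.9709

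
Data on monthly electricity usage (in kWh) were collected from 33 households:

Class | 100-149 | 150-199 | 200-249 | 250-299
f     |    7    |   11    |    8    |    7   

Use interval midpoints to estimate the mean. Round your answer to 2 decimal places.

197.23

Midpoints: 124.5, 174.5, 224.5, 274.5
Σfm = 7×124.5 + 11×174.5 + 8×224.5 + 7×274.5 = 6508.5
n = Σf = 33
Mean = 6508.5 / 33 = 197.2273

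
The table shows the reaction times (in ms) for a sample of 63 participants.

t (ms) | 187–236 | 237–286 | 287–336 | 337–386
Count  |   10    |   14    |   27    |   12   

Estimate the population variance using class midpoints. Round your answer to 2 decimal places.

Midpoints: 211.5, 261.5, 311.5, 361.5
n = 63, Σfm = 18524.5, mean = 294.0397
Σfm² = 5592731.75
Σf(m − x̄)² = Σfm² − (Σfm)²/n = 5592731.75 − 18524.5²/63 = 145793.6508
Population variance = 145793.6508 / 63 = 2314.1849

2314.18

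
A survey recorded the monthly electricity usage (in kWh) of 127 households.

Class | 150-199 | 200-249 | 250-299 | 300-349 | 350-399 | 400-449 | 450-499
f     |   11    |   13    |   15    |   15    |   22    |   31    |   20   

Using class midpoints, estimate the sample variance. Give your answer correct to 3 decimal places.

8996.375

Midpoints: 174.5, 224.5, 274.5, 324.5, 374.5, 424.5, 474.5
n = 127, Σfm = 44711.5, mean = 352.0591
Σfm² = 16874631.75
Σf(m − x̄)² = Σfm² − (Σfm)²/n = 16874631.75 − 44711.5²/127 = 1133543.3071
Sample variance = 1133543.3071 / 126 = 8996.3755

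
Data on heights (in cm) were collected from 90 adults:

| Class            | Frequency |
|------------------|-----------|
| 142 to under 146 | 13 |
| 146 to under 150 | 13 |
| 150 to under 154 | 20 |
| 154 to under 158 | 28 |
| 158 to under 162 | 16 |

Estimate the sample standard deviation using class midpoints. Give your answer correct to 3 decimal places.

5.229

Midpoints: 144, 148, 152, 156, 160
n = 90, Σfm = 13764, mean = 152.9333
Σfm² = 2107408
Σf(m − x̄)² = Σfm² − (Σfm)²/n = 2107408 − 13764²/90 = 2433.6000
Sample variance = 2433.6000 / 89 = 27.3438
Standard deviation = √27.3438 = 5.2291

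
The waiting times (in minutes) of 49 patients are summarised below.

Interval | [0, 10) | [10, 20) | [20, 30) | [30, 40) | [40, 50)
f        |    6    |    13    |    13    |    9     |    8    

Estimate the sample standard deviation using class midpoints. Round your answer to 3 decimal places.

12.748

Midpoints: 5, 15, 25, 35, 45
n = 49, Σfm = 1225, mean = 25.0000
Σfm² = 38425
Σf(m − x̄)² = Σfm² − (Σfm)²/n = 38425 − 1225²/49 = 7800.0000
Sample variance = 7800.0000 / 48 = 162.5000
Standard deviation = √162.5000 = 12.7475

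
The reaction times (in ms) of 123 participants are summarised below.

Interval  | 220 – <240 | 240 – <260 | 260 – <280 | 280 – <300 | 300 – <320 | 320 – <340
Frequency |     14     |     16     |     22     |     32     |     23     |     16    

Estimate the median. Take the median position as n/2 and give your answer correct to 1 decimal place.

Cumulative frequencies: 14, 30, 52, 84, 107, 123
n = 123; position = n/2 = 61.5.
This falls in the class 280 – <300: L = 280, F = 52, f = 32, h = 20.
Median ≈ 280 + ((61.5 − 52) / 32) × 20 = 285.9375

285.9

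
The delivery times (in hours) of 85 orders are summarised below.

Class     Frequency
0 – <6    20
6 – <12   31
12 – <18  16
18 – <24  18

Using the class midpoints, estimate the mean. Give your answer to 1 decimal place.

Midpoints: 3, 9, 15, 21
Σfm = 20×3 + 31×9 + 16×15 + 18×21 = 957
n = Σf = 85
Mean = 957 / 85 = 11.2588

11.3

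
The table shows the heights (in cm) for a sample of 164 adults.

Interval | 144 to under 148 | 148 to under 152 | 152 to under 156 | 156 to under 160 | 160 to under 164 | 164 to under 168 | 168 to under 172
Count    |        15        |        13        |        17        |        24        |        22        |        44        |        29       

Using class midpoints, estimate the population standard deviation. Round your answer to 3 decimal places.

Midpoints: 146, 150, 154, 158, 162, 166, 170
n = 164, Σfm = 26348, mean = 160.6585
Σfm² = 4242480
Σf(m − x̄)² = Σfm² − (Σfm)²/n = 4242480 − 26348²/164 = 9448.8780
Population variance = 9448.8780 / 164 = 57.6151
Standard deviation = √57.6151 = 7.5905

7.590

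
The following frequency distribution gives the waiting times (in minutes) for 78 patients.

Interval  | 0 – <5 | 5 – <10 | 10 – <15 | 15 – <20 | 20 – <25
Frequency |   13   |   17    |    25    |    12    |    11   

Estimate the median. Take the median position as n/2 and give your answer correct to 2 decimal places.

Cumulative frequencies: 13, 30, 55, 67, 78
n = 78; position = n/2 = 39.
This falls in the class 10 – <15: L = 10, F = 30, f = 25, h = 5.
Median ≈ 10 + ((39 − 30) / 25) × 5 = 11.8000

11.80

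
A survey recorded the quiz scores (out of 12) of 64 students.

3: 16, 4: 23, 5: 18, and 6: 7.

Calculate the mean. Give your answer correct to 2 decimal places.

Values: 3, 4, 5, 6
Σfx = 16×3 + 23×4 + 18×5 + 7×6 = 272
n = Σf = 64
Mean = 272 / 64 = 4.2500

4.25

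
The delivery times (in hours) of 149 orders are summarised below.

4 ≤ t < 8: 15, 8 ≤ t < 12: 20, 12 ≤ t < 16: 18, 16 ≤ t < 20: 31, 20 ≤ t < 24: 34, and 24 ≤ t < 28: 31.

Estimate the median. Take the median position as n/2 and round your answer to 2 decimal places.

Cumulative frequencies: 15, 35, 53, 84, 118, 149
n = 149; position = n/2 = 74.5.
This falls in the class 16 ≤ t < 20: L = 16, F = 53, f = 31, h = 4.
Median ≈ 16 + ((74.5 − 53) / 31) × 4 = 18.7742

18.77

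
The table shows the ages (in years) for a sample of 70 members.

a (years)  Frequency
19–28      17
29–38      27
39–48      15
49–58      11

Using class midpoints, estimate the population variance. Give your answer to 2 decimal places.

Midpoints: 23.5, 33.5, 43.5, 53.5
n = 70, Σfm = 2545, mean = 36.3571
Σfm² = 99557.5
Σf(m − x̄)² = Σfm² − (Σfm)²/n = 99557.5 − 2545²/70 = 7028.5714
Population variance = 7028.5714 / 70 = 100.4082

100.41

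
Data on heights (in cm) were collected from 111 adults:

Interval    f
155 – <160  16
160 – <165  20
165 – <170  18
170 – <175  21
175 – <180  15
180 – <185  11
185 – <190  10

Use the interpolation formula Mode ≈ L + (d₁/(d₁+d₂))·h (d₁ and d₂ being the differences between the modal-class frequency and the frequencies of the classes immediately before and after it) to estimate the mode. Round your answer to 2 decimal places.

171.67

Modal class: 170 – <175 (highest frequency 21).
d₁ = 21 − 18 = 3, d₂ = 21 − 15 = 6
Mode ≈ 170 + (3/(3+6)) × 5 = 170 + 1.6667 = 171.6667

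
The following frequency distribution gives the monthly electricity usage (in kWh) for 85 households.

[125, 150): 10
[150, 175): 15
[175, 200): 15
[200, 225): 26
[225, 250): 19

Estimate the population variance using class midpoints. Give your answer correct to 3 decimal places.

Midpoints: 137.5, 162.5, 187.5, 212.5, 237.5
n = 85, Σfm = 16662.5, mean = 196.0294
Σfm² = 3358281.25
Σf(m − x̄)² = Σfm² − (Σfm)²/n = 3358281.25 − 16662.5²/85 = 91941.1765
Population variance = 91941.1765 / 85 = 1081.6609

1081.661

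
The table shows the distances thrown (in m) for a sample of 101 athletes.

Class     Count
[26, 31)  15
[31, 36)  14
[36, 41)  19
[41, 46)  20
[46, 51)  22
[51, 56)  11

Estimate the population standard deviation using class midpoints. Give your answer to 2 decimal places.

Midpoints: 28.5, 33.5, 38.5, 43.5, 48.5, 53.5
n = 101, Σfm = 4153.5, mean = 41.1238
Σfm² = 177137.25
Σf(m − x̄)² = Σfm² − (Σfm)²/n = 177137.25 − 4153.5²/101 = 6329.7030
Population variance = 6329.7030 / 101 = 62.6703
Standard deviation = √62.6703 = 7.9165

7.92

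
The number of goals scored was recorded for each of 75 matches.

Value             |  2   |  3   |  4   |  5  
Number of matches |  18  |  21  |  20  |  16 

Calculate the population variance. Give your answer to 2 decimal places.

1.15

Values: 2, 3, 4, 5
n = 75, Σfx = 259, mean = 3.4533
Σfx² = 981
Σf(x − x̄)² = Σfx² − (Σfx)²/n = 981 − 259²/75 = 86.5867
Population variance = 86.5867 / 75 = 1.1545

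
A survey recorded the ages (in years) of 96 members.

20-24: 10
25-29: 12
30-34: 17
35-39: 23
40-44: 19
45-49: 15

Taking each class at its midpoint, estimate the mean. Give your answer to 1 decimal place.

35.9

Midpoints: 22, 27, 32, 37, 42, 47
Σfm = 10×22 + 12×27 + 17×32 + 23×37 + 19×42 + 15×47 = 3442
n = Σf = 96
Mean = 3442 / 96 = 35.8542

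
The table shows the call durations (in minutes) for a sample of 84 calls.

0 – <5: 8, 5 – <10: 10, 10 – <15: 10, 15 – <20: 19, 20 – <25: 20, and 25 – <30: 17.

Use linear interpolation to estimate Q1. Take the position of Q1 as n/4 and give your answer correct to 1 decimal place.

11.5

Cumulative frequencies: 8, 18, 28, 47, 67, 84
n = 84; position = n/4 = 21.
This falls in the class 10 – <15: L = 10, F = 18, f = 10, h = 5.
Lower quartile ≈ 10 + ((21 − 18) / 10) × 5 = 11.5000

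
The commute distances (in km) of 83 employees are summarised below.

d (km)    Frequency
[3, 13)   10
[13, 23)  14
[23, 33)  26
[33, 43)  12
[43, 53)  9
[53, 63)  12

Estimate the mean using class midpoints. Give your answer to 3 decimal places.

Midpoints: 8, 18, 28, 38, 48, 58
Σfm = 10×8 + 14×18 + 26×28 + 12×38 + 9×48 + 12×58 = 2644
n = Σf = 83
Mean = 2644 / 83 = 31.8554

31.855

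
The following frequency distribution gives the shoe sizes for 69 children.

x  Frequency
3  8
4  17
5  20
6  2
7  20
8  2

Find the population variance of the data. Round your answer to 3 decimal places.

2.112

Values: 3, 4, 5, 6, 7, 8
n = 69, Σfx = 360, mean = 5.2174
Σfx² = 2024
Σf(x − x̄)² = Σfx² − (Σfx)²/n = 2024 − 360²/69 = 145.7391
Population variance = 145.7391 / 69 = 2.1122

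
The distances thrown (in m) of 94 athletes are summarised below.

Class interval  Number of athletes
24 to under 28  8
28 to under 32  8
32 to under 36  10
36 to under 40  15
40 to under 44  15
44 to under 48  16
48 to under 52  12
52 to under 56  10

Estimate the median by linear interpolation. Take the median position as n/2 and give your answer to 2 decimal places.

Cumulative frequencies: 8, 16, 26, 41, 56, 72, 84, 94
n = 94; position = n/2 = 47.
This falls in the class 40 to under 44: L = 40, F = 41, f = 15, h = 4.
Median ≈ 40 + ((47 − 41) / 15) × 4 = 41.6000

41.60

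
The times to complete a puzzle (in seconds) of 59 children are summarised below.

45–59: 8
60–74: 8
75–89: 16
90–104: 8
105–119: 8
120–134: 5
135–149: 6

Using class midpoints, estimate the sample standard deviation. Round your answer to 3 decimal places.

Midpoints: 52, 67, 82, 97, 112, 127, 142
n = 59, Σfm = 5423, mean = 91.9153
Σfm² = 542381
Σf(m − x̄)² = Σfm² − (Σfm)²/n = 542381 − 5423²/59 = 43924.5763
Sample variance = 43924.5763 / 58 = 757.3203
Standard deviation = √757.3203 = 27.5195

27.519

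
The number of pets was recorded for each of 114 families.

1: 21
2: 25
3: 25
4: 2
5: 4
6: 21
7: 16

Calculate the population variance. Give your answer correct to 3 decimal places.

4.641

Values: 1, 2, 3, 4, 5, 6, 7
n = 114, Σfx = 412, mean = 3.6140
Σfx² = 2018
Σf(x − x̄)² = Σfx² − (Σfx)²/n = 2018 − 412²/114 = 529.0175
Population variance = 529.0175 / 114 = 4.6405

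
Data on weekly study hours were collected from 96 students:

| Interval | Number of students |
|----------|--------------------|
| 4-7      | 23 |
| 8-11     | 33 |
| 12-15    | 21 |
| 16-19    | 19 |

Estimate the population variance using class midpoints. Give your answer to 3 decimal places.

17.750

Midpoints: 5.5, 9.5, 13.5, 17.5
n = 96, Σfm = 1056, mean = 11.0000
Σfm² = 13320
Σf(m − x̄)² = Σfm² − (Σfm)²/n = 13320 − 1056²/96 = 1704.0000
Population variance = 1704.0000 / 96 = 17.7500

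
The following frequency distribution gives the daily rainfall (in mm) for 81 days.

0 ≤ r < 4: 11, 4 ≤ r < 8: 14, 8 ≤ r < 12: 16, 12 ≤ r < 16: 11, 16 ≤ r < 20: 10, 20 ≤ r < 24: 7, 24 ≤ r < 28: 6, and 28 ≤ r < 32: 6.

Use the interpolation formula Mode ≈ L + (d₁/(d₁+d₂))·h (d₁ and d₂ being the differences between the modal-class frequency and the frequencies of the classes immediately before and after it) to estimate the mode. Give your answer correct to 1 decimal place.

9.1

Modal class: 8 ≤ r < 12 (highest frequency 16).
d₁ = 16 − 14 = 2, d₂ = 16 − 11 = 5
Mode ≈ 8 + (2/(2+5)) × 4 = 8 + 1.1429 = 9.1429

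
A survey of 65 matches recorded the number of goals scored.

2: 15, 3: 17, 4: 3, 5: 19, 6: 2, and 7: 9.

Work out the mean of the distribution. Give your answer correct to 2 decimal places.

Values: 2, 3, 4, 5, 6, 7
Σfx = 15×2 + 17×3 + 3×4 + 19×5 + 2×6 + 9×7 = 263
n = Σf = 65
Mean = 263 / 65 = 4.0462

4.05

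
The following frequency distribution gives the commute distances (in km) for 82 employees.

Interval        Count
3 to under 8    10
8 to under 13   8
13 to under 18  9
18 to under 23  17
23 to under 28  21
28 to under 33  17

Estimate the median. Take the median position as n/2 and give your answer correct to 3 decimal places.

22.118

Cumulative frequencies: 10, 18, 27, 44, 65, 82
n = 82; position = n/2 = 41.
This falls in the class 18 to under 23: L = 18, F = 27, f = 17, h = 5.
Median ≈ 18 + ((41 − 27) / 17) × 5 = 22.1176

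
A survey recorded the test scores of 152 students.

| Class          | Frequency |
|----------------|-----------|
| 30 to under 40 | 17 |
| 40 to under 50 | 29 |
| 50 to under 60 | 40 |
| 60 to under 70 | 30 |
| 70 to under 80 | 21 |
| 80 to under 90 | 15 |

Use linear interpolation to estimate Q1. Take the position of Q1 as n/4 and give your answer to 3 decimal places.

47.241

Cumulative frequencies: 17, 46, 86, 116, 137, 152
n = 152; position = n/4 = 38.
This falls in the class 40 to under 50: L = 40, F = 17, f = 29, h = 10.
Lower quartile ≈ 40 + ((38 − 17) / 29) × 10 = 47.2414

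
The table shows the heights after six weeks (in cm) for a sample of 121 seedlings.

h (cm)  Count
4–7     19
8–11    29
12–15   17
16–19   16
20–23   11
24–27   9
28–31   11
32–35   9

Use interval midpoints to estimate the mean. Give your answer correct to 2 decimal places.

Midpoints: 5.5, 9.5, 13.5, 17.5, 21.5, 25.5, 29.5, 33.5
Σfm = 19×5.5 + 29×9.5 + 17×13.5 + 16×17.5 + 11×21.5 + 9×25.5 + 11×29.5 + 9×33.5 = 1981.5
n = Σf = 121
Mean = 1981.5 / 121 = 16.3760

16.38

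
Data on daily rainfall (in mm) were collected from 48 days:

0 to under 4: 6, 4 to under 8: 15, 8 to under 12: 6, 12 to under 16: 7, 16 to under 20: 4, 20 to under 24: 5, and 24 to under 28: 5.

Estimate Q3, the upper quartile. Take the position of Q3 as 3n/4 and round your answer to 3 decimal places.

Cumulative frequencies: 6, 21, 27, 34, 38, 43, 48
n = 48; position = 3n/4 = 36.
This falls in the class 16 to under 20: L = 16, F = 34, f = 4, h = 4.
Upper quartile ≈ 16 + ((36 − 34) / 4) × 4 = 18.0000

18.000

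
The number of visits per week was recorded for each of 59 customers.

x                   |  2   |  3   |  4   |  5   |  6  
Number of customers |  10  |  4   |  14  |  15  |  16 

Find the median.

5

Cumulative frequencies: 10, 14, 28, 43, 59
n = 59, so the median is the value in position (n+1)/2 = 30.
Position 30 falls at value 5.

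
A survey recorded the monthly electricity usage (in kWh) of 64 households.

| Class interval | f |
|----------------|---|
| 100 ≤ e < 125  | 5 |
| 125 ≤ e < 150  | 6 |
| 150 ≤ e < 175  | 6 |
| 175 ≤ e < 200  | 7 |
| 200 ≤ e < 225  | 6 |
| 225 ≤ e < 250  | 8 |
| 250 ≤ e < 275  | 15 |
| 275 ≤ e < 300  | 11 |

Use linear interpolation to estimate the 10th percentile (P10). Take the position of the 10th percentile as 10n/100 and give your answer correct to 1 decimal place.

Cumulative frequencies: 5, 11, 17, 24, 30, 38, 53, 64
n = 64; position = 10n/100 = 6.4.
This falls in the class 125 ≤ e < 150: L = 125, F = 5, f = 6, h = 25.
10th percentile ≈ 125 + ((6.4 − 5) / 6) × 25 = 130.8333

130.8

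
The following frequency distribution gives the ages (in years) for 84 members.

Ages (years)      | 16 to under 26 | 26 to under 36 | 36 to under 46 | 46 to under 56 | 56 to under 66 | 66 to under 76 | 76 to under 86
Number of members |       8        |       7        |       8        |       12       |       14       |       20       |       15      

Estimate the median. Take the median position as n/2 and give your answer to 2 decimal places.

Cumulative frequencies: 8, 15, 23, 35, 49, 69, 84
n = 84; position = n/2 = 42.
This falls in the class 56 to under 66: L = 56, F = 35, f = 14, h = 10.
Median ≈ 56 + ((42 − 35) / 14) × 10 = 61.0000

61.00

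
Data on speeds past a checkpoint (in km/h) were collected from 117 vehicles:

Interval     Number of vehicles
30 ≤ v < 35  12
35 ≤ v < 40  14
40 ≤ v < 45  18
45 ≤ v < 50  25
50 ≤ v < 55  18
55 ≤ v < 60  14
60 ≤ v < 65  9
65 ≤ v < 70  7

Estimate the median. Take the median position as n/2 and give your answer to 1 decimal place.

47.9

Cumulative frequencies: 12, 26, 44, 69, 87, 101, 110, 117
n = 117; position = n/2 = 58.5.
This falls in the class 45 ≤ v < 50: L = 45, F = 44, f = 25, h = 5.
Median ≈ 45 + ((58.5 − 44) / 25) × 5 = 47.9000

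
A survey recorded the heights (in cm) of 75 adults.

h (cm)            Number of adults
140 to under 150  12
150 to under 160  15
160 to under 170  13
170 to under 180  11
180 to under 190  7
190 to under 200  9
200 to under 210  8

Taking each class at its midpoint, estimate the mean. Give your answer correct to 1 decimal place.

Midpoints: 145, 155, 165, 175, 185, 195, 205
Σfm = 12×145 + 15×155 + 13×165 + 11×175 + 7×185 + 9×195 + 8×205 = 12825
n = Σf = 75
Mean = 12825 / 75 = 171.0000

171.0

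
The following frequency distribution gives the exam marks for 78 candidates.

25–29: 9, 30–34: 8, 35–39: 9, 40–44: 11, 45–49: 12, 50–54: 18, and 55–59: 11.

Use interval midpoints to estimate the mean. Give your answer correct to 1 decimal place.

43.9

Midpoints: 27, 32, 37, 42, 47, 52, 57
Σfm = 9×27 + 8×32 + 9×37 + 11×42 + 12×47 + 18×52 + 11×57 = 3421
n = Σf = 78
Mean = 3421 / 78 = 43.8590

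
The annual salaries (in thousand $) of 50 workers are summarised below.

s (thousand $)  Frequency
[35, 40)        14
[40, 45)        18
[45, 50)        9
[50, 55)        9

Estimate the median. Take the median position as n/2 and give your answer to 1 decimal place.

Cumulative frequencies: 14, 32, 41, 50
n = 50; position = n/2 = 25.
This falls in the class [40, 45): L = 40, F = 14, f = 18, h = 5.
Median ≈ 40 + ((25 − 14) / 18) × 5 = 43.0556

43.1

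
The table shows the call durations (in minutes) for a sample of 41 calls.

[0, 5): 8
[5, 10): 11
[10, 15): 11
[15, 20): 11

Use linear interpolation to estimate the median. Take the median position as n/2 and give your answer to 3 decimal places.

Cumulative frequencies: 8, 19, 30, 41
n = 41; position = n/2 = 20.5.
This falls in the class [10, 15): L = 10, F = 19, f = 11, h = 5.
Median ≈ 10 + ((20.5 − 19) / 11) × 5 = 10.6818

10.682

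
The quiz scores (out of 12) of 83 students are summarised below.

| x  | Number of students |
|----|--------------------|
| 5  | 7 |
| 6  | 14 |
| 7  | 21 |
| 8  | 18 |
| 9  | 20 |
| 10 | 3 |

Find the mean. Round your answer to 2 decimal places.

7.47

Values: 5, 6, 7, 8, 9, 10
Σfx = 7×5 + 14×6 + 21×7 + 18×8 + 20×9 + 3×10 = 620
n = Σf = 83
Mean = 620 / 83 = 7.4699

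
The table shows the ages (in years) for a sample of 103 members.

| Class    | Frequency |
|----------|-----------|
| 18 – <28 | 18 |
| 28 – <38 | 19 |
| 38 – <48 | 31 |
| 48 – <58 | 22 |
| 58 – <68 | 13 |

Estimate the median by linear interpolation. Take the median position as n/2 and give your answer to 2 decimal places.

42.68

Cumulative frequencies: 18, 37, 68, 90, 103
n = 103; position = n/2 = 51.5.
This falls in the class 38 – <48: L = 38, F = 37, f = 31, h = 10.
Median ≈ 38 + ((51.5 − 37) / 31) × 10 = 42.6774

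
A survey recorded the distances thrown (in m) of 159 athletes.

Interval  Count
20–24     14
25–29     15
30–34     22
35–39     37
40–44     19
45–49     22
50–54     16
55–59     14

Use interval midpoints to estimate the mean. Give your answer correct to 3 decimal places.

Midpoints: 22, 27, 32, 37, 42, 47, 52, 57
Σfm = 14×22 + 15×27 + 22×32 + 37×37 + 19×42 + 22×47 + 16×52 + 14×57 = 6248
n = Σf = 159
Mean = 6248 / 159 = 39.2956

39.296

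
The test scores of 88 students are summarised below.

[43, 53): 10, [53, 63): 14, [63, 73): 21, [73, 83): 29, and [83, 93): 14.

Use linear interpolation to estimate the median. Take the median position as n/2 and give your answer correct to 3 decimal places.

72.524

Cumulative frequencies: 10, 24, 45, 74, 88
n = 88; position = n/2 = 44.
This falls in the class [63, 73): L = 63, F = 24, f = 21, h = 10.
Median ≈ 63 + ((44 − 24) / 21) × 10 = 72.5238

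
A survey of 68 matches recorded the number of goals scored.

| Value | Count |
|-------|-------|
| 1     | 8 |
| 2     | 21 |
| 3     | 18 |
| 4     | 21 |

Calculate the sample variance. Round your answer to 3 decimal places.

Values: 1, 2, 3, 4
n = 68, Σfx = 188, mean = 2.7647
Σfx² = 590
Σf(x − x̄)² = Σfx² − (Σfx)²/n = 590 − 188²/68 = 70.2353
Sample variance = 70.2353 / 67 = 1.0483

1.048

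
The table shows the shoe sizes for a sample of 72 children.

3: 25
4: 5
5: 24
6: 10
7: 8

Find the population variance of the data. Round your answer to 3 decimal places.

Values: 3, 4, 5, 6, 7
n = 72, Σfx = 331, mean = 4.5972
Σfx² = 1657
Σf(x − x̄)² = Σfx² − (Σfx)²/n = 1657 − 331²/72 = 135.3194
Population variance = 135.3194 / 72 = 1.8794

1.879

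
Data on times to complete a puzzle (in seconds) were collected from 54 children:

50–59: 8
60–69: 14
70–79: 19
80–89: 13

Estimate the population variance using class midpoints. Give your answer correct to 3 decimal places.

Midpoints: 54.5, 64.5, 74.5, 84.5
n = 54, Σfm = 3853, mean = 71.3519
Σfm² = 280283.5
Σf(m − x̄)² = Σfm² − (Σfm)²/n = 280283.5 − 3853²/54 = 5364.8148
Population variance = 5364.8148 / 54 = 99.3484

99.348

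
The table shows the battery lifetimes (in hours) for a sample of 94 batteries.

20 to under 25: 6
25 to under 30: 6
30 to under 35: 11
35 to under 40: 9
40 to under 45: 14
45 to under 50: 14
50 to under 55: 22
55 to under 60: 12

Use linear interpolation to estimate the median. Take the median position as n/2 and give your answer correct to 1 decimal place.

45.4

Cumulative frequencies: 6, 12, 23, 32, 46, 60, 82, 94
n = 94; position = n/2 = 47.
This falls in the class 45 to under 50: L = 45, F = 46, f = 14, h = 5.
Median ≈ 45 + ((47 − 46) / 14) × 5 = 45.3571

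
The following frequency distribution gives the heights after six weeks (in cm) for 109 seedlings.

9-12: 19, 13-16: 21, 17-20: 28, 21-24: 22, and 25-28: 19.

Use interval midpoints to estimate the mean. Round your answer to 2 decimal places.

18.54

Midpoints: 10.5, 14.5, 18.5, 22.5, 26.5
Σfm = 19×10.5 + 21×14.5 + 28×18.5 + 22×22.5 + 19×26.5 = 2020.5
n = Σf = 109
Mean = 2020.5 / 109 = 18.5367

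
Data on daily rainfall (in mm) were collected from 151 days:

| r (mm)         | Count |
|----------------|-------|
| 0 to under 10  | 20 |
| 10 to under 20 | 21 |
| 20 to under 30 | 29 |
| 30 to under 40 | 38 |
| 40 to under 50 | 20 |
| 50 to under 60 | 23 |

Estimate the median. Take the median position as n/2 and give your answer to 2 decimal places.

Cumulative frequencies: 20, 41, 70, 108, 128, 151
n = 151; position = n/2 = 75.5.
This falls in the class 30 to under 40: L = 30, F = 70, f = 38, h = 10.
Median ≈ 30 + ((75.5 − 70) / 38) × 10 = 31.4474

31.45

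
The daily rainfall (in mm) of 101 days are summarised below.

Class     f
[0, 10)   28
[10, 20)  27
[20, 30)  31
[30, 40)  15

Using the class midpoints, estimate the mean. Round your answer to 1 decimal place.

18.3

Midpoints: 5, 15, 25, 35
Σfm = 28×5 + 27×15 + 31×25 + 15×35 = 1845
n = Σf = 101
Mean = 1845 / 101 = 18.2673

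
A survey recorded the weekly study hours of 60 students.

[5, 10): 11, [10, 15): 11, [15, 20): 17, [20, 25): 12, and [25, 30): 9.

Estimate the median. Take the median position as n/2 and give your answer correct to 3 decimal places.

17.353

Cumulative frequencies: 11, 22, 39, 51, 60
n = 60; position = n/2 = 30.
This falls in the class [15, 20): L = 15, F = 22, f = 17, h = 5.
Median ≈ 15 + ((30 − 22) / 17) × 5 = 17.3529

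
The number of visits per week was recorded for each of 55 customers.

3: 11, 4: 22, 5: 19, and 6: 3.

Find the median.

4

Cumulative frequencies: 11, 33, 52, 55
n = 55, so the median is the value in position (n+1)/2 = 28.
Position 28 falls at value 4.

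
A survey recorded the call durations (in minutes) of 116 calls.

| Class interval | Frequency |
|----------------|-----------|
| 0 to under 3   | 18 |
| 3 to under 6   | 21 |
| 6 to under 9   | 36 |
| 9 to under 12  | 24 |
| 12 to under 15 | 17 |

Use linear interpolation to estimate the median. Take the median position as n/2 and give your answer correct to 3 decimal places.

Cumulative frequencies: 18, 39, 75, 99, 116
n = 116; position = n/2 = 58.
This falls in the class 6 to under 9: L = 6, F = 39, f = 36, h = 3.
Median ≈ 6 + ((58 − 39) / 36) × 3 = 7.5833

7.583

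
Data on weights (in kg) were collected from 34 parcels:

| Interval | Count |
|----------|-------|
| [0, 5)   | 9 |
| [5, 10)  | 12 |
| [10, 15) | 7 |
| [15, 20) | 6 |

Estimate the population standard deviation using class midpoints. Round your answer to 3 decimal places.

5.220

Midpoints: 2.5, 7.5, 12.5, 17.5
n = 34, Σfm = 305, mean = 8.9706
Σfm² = 3662.5
Σf(m − x̄)² = Σfm² − (Σfm)²/n = 3662.5 − 305²/34 = 926.4706
Population variance = 926.4706 / 34 = 27.2491
Standard deviation = √27.2491 = 5.2201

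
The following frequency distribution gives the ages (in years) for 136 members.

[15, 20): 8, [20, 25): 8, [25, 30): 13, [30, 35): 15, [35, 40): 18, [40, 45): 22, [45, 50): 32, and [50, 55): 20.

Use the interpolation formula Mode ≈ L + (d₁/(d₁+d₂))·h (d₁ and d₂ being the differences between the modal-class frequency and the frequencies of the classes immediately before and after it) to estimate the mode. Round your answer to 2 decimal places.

Modal class: [45, 50) (highest frequency 32).
d₁ = 32 − 22 = 10, d₂ = 32 − 20 = 12
Mode ≈ 45 + (10/(10+12)) × 5 = 45 + 2.2727 = 47.2727

47.27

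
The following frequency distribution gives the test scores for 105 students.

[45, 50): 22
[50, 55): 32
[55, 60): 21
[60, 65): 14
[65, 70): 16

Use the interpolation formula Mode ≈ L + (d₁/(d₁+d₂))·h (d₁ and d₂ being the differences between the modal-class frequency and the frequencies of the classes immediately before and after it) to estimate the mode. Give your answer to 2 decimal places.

Modal class: [50, 55) (highest frequency 32).
d₁ = 32 − 22 = 10, d₂ = 32 − 21 = 11
Mode ≈ 50 + (10/(10+11)) × 5 = 50 + 2.3810 = 52.3810

52.38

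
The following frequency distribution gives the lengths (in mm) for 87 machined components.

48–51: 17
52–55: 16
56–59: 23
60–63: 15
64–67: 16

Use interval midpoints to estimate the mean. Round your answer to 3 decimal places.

57.362

Midpoints: 49.5, 53.5, 57.5, 61.5, 65.5
Σfm = 17×49.5 + 16×53.5 + 23×57.5 + 15×61.5 + 16×65.5 = 4990.5
n = Σf = 87
Mean = 4990.5 / 87 = 57.3621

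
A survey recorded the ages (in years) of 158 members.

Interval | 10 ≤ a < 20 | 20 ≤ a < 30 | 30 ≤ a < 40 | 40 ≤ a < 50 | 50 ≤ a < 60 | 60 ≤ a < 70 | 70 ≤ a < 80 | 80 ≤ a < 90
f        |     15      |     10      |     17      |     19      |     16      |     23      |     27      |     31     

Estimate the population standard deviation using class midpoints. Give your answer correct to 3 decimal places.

Midpoints: 15, 25, 35, 45, 55, 65, 75, 85
n = 158, Σfm = 8960, mean = 56.7089
Σfm² = 590350
Σf(m − x̄)² = Σfm² − (Σfm)²/n = 590350 − 8960²/158 = 82238.6076
Population variance = 82238.6076 / 158 = 520.4975
Standard deviation = √520.4975 = 22.8144

22.814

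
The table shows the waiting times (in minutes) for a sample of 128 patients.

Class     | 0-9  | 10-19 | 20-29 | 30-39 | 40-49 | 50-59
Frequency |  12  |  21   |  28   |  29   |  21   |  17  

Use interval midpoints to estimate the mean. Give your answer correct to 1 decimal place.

Midpoints: 4.5, 14.5, 24.5, 34.5, 44.5, 54.5
Σfm = 12×4.5 + 21×14.5 + 28×24.5 + 29×34.5 + 21×44.5 + 17×54.5 = 3906
n = Σf = 128
Mean = 3906 / 128 = 30.5156

30.5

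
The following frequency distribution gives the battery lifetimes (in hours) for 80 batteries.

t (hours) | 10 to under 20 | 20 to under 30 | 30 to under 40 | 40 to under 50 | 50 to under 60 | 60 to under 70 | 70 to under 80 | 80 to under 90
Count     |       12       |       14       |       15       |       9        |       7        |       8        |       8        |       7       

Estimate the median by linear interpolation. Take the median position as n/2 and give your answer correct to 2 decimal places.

39.33

Cumulative frequencies: 12, 26, 41, 50, 57, 65, 73, 80
n = 80; position = n/2 = 40.
This falls in the class 30 to under 40: L = 30, F = 26, f = 15, h = 10.
Median ≈ 30 + ((40 − 26) / 15) × 10 = 39.3333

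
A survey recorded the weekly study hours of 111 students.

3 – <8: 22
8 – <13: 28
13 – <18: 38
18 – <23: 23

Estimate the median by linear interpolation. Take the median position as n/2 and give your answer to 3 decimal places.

13.724

Cumulative frequencies: 22, 50, 88, 111
n = 111; position = n/2 = 55.5.
This falls in the class 13 – <18: L = 13, F = 50, f = 38, h = 5.
Median ≈ 13 + ((55.5 − 50) / 38) × 5 = 13.7237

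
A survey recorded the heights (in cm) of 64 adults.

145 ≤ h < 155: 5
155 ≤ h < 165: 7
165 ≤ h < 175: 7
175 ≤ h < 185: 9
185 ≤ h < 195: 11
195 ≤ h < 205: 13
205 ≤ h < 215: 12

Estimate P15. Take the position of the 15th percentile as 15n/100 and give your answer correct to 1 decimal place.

Cumulative frequencies: 5, 12, 19, 28, 39, 52, 64
n = 64; position = 15n/100 = 9.6.
This falls in the class 155 ≤ h < 165: L = 155, F = 5, f = 7, h = 10.
15th percentile ≈ 155 + ((9.6 − 5) / 7) × 10 = 161.5714

161.6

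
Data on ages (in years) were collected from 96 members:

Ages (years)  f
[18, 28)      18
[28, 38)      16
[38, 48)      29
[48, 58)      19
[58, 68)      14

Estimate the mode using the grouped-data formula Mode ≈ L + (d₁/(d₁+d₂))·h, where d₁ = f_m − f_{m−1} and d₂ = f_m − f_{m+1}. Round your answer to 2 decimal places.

Modal class: [38, 48) (highest frequency 29).
d₁ = 29 − 16 = 13, d₂ = 29 − 19 = 10
Mode ≈ 38 + (13/(13+10)) × 10 = 38 + 5.6522 = 43.6522

43.65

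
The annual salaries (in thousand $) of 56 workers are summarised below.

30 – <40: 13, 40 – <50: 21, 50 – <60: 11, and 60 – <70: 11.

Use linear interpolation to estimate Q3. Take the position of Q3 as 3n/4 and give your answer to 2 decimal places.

57.27

Cumulative frequencies: 13, 34, 45, 56
n = 56; position = 3n/4 = 42.
This falls in the class 50 – <60: L = 50, F = 34, f = 11, h = 10.
Upper quartile ≈ 50 + ((42 − 34) / 11) × 10 = 57.2727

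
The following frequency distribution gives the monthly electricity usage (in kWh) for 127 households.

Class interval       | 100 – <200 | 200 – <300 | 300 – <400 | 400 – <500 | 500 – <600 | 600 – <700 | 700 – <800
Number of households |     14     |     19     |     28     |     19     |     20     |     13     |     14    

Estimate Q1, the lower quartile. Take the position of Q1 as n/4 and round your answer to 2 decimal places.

Cumulative frequencies: 14, 33, 61, 80, 100, 113, 127
n = 127; position = n/4 = 31.75.
This falls in the class 200 – <300: L = 200, F = 14, f = 19, h = 100.
Lower quartile ≈ 200 + ((31.75 − 14) / 19) × 100 = 293.4211

293.42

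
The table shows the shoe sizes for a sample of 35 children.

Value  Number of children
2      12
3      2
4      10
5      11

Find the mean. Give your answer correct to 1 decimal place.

3.6

Values: 2, 3, 4, 5
Σfx = 12×2 + 2×3 + 10×4 + 11×5 = 125
n = Σf = 35
Mean = 125 / 35 = 3.5714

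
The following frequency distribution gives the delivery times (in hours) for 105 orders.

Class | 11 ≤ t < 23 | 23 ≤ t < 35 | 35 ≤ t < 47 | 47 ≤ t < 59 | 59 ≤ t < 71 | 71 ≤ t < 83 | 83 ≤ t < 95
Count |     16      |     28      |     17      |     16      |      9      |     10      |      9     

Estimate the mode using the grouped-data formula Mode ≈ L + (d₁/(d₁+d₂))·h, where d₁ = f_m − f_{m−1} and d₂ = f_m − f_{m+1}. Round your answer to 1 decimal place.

29.3

Modal class: 23 ≤ t < 35 (highest frequency 28).
d₁ = 28 − 16 = 12, d₂ = 28 − 17 = 11
Mode ≈ 23 + (12/(12+11)) × 12 = 23 + 6.2609 = 29.2609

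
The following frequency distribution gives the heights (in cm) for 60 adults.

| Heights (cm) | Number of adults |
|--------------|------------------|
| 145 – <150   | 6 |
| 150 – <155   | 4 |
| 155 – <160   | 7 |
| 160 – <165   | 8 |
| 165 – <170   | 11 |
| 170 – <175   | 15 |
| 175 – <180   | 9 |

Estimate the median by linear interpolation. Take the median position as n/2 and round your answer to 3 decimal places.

Cumulative frequencies: 6, 10, 17, 25, 36, 51, 60
n = 60; position = n/2 = 30.
This falls in the class 165 – <170: L = 165, F = 25, f = 11, h = 5.
Median ≈ 165 + ((30 − 25) / 11) × 5 = 167.2727

167.273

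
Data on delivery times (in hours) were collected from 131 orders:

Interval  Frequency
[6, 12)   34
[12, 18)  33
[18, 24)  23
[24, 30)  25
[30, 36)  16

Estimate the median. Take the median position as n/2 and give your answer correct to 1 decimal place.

Cumulative frequencies: 34, 67, 90, 115, 131
n = 131; position = n/2 = 65.5.
This falls in the class [12, 18): L = 12, F = 34, f = 33, h = 6.
Median ≈ 12 + ((65.5 − 34) / 33) × 6 = 17.7273

17.7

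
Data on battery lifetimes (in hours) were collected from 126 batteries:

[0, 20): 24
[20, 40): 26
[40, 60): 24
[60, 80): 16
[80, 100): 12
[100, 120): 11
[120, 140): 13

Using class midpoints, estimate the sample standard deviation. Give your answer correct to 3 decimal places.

38.879

Midpoints: 10, 30, 50, 70, 90, 110, 130
n = 126, Σfm = 7320, mean = 58.0952
Σfm² = 614200
Σf(m − x̄)² = Σfm² − (Σfm)²/n = 614200 − 7320²/126 = 188942.8571
Sample variance = 188942.8571 / 125 = 1511.5429
Standard deviation = √1511.5429 = 38.8786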